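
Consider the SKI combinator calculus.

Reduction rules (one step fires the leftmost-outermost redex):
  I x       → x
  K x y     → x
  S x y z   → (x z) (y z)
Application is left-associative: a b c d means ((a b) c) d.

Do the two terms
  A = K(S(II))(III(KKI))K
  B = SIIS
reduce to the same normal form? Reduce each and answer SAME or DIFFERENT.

Answer: DIFFERENT — A ⇓ SIK, B ⇓ SS

Working:
Term A:
  start: K(S(II))(III(KKI))K
  step 1: S(II)K
  step 2: SIK

Term B:
  start: SIIS
  step 1: IS(IS)
  step 2: S(IS)
  step 3: SS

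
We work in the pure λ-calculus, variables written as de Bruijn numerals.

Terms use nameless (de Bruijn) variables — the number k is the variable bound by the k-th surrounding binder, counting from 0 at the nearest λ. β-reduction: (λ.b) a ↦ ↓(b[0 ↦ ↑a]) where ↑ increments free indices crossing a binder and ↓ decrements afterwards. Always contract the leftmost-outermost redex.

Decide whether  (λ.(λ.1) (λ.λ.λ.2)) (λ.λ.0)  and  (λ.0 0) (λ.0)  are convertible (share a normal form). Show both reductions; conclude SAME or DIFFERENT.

Term A:
  start: (λ.(λ.1) (λ.λ.λ.2)) (λ.λ.0)
  step 1: (λ.λ.λ.0) (λ.λ.λ.2)
  step 2: λ.λ.0

Term B:
  start: (λ.0 0) (λ.0)
  step 1: (λ.0) (λ.0)
  step 2: λ.0

Answer: DIFFERENT — A ⇓ λ.λ.0, B ⇓ λ.0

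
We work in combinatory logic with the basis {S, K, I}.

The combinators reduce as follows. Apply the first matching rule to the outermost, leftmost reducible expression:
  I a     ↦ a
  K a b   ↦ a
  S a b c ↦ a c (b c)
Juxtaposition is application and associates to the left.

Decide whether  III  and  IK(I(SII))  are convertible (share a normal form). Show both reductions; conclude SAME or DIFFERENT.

Answer: DIFFERENT — A ⇓ I, B ⇓ K(SII)

Working:
Term A:
  start: III
  →1  II
  →2  I

Term B:
  start: IK(I(SII))
  →1  K(I(SII))
  →2  K(SII)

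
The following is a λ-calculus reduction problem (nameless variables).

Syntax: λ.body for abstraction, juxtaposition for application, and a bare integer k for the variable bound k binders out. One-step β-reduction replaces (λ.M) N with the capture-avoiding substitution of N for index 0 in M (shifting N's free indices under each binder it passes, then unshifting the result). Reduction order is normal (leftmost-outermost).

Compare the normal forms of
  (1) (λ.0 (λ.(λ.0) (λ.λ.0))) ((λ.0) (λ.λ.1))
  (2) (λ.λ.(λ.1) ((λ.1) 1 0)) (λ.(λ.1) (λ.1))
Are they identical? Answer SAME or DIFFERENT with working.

Answer: DIFFERENT — A ⇓ λ.λ.λ.λ.0, B ⇓ λ.0

Derivation:
Term A:
  start: (λ.0 (λ.(λ.0) (λ.λ.0))) ((λ.0) (λ.λ.1))
  →1  (λ.0) (λ.λ.1) (λ.(λ.0) (λ.λ.0))
  →2  (λ.λ.1) (λ.(λ.0) (λ.λ.0))
  →3  λ.λ.(λ.0) (λ.λ.0)
  →4  λ.λ.λ.λ.0

Term B:
  start: (λ.λ.(λ.1) ((λ.1) 1 0)) (λ.(λ.1) (λ.1))
  →1  λ.(λ.1) ((λ.1) (λ.(λ.1) (λ.1)) 0)
  →2  λ.0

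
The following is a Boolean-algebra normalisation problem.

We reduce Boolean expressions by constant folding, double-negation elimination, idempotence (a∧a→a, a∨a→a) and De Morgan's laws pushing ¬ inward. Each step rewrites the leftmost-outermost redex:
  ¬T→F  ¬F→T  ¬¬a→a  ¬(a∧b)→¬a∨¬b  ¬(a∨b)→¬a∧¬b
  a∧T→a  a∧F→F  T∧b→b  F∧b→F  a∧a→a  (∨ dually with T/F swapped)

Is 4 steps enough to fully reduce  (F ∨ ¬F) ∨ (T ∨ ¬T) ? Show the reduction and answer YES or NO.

  start: (F ∨ ¬F) ∨ (T ∨ ¬T)
  [1] ¬F ∨ (T ∨ ¬T)
  [2] T ∨ (T ∨ ¬T)
  [3] T

Answer: YES — reaches normal form T in 3 ≤ 4 steps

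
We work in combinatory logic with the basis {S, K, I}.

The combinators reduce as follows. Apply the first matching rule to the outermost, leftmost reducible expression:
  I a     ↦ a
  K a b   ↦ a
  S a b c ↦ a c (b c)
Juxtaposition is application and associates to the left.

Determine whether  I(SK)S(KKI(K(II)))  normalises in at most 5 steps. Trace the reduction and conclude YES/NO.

Answer: YES — reaches normal form K(KI) in 5 ≤ 5 steps

Working:
  start: I(SK)S(KKI(K(II)))
  step 1: SKS(KKI(K(II)))
  step 2: K(KKI(K(II)))(S(KKI(K(II))))
  step 3: KKI(K(II))
  step 4: K(K(II))
  step 5: K(KI)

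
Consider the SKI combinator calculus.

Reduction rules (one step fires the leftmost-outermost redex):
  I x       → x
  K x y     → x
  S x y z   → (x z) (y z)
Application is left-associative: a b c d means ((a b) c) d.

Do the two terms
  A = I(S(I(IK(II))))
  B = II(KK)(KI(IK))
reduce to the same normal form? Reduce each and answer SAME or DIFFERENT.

Term A:
  start: I(S(I(IK(II))))
  step 1: S(I(IK(II)))
  step 2: S(IK(II))
  step 3: S(K(II))
  step 4: S(KI)

Term B:
  start: II(KK)(KI(IK))
  step 1: I(KK)(KI(IK))
  step 2: KK(KI(IK))
  step 3: K

Answer: DIFFERENT — A ⇓ S(KI), B ⇓ K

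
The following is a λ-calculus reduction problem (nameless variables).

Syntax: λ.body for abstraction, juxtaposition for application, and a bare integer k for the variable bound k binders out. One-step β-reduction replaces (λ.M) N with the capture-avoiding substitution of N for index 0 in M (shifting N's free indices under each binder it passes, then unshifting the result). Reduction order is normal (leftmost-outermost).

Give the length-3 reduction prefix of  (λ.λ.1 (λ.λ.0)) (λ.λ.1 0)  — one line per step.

Answer: after 3 steps: λ.λ.λ.0

Working:
  start: (λ.λ.1 (λ.λ.0)) (λ.λ.1 0)
  →1  λ.(λ.λ.1 0) (λ.λ.0)
  →2  λ.λ.(λ.λ.0) 0
  →3  λ.λ.λ.0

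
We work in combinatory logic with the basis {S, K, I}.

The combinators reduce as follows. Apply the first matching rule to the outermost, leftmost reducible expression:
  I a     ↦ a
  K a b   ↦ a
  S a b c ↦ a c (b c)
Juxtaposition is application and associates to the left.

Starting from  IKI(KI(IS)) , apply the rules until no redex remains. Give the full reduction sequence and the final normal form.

Answer: normal form = I  (in 2 steps)

Derivation:
  start: IKI(KI(IS))
  →1  KI(KI(IS))
  →2  I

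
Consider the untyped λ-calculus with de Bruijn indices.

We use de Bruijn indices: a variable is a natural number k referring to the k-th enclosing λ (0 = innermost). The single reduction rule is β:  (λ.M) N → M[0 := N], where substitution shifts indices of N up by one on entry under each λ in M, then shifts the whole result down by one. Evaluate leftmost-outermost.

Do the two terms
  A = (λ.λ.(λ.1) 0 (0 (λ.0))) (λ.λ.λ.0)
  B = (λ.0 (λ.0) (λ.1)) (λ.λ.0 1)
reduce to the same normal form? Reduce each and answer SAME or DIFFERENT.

Term A:
  start: (λ.λ.(λ.1) 0 (0 (λ.0))) (λ.λ.λ.0)
  →1  λ.(λ.1) 0 (0 (λ.0))
  →2  λ.0 (0 (λ.0))

Term B:
  start: (λ.0 (λ.0) (λ.1)) (λ.λ.0 1)
  →1  (λ.λ.0 1) (λ.0) (λ.λ.λ.0 1)
  →2  (λ.0 (λ.0)) (λ.λ.λ.0 1)
  →3  (λ.λ.λ.0 1) (λ.0)
  →4  λ.λ.0 1

Answer: DIFFERENT — A ⇓ λ.0 (0 (λ.0)), B ⇓ λ.λ.0 1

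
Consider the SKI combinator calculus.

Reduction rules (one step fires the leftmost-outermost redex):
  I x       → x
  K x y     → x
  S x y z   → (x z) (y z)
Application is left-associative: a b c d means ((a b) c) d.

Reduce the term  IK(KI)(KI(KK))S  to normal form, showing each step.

Answer: normal form = I  (in 3 steps)

Working:
  start: IK(KI)(KI(KK))S
  →1  K(KI)(KI(KK))S
  →2  KIS
  →3  I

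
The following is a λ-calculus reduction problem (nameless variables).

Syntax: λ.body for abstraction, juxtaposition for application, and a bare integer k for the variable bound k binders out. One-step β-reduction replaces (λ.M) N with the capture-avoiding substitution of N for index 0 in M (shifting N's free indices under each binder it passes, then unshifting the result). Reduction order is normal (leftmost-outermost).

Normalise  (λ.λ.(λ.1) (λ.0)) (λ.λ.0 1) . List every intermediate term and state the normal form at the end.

  start: (λ.λ.(λ.1) (λ.0)) (λ.λ.0 1)
  [1] λ.(λ.1) (λ.0)
  [2] λ.0

Answer: normal form = λ.0  (in 2 steps)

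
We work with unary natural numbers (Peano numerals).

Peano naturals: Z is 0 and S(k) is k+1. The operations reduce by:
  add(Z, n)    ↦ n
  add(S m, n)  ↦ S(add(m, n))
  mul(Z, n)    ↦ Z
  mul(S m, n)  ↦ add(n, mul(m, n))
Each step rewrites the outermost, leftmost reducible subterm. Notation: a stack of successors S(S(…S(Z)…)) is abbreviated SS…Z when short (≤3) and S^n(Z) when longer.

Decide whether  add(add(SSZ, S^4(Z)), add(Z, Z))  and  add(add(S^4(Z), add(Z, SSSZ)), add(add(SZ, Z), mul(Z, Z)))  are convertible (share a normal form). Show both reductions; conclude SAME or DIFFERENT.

Term A:
  start: add(add(SSZ, S^4(Z)), add(Z, Z))
  step 1: add(S(add(SZ, S^4(Z))), add(Z, Z))
  step 2: S(add(add(SZ, S^4(Z)), add(Z, Z)))
  step 3: S(add(S(add(Z, S^4(Z))), add(Z, Z)))
  step 4: S(S(add(add(Z, S^4(Z)), add(Z, Z))))
  step 5: S(S(add(S^4(Z), add(Z, Z))))
  step 6: S(S(S(add(SSSZ, add(Z, Z)))))
  step 7: S(S(S(S(add(SSZ, add(Z, Z))))))
  step 8: S(S(S(S(S(add(SZ, add(Z, Z)))))))
  step 9: S(S(S(S(S(S(add(Z, add(Z, Z))))))))
  step 10: S(S(S(S(S(S(add(Z, Z)))))))
  step 11: S^6(Z)

Term B:
  start: add(add(S^4(Z), add(Z, SSSZ)), add(add(SZ, Z), mul(Z, Z)))
  step 1: add(S(add(SSSZ, add(Z, SSSZ))), add(add(SZ, Z), mul(Z, Z)))
  step 2: S(add(add(SSSZ, add(Z, SSSZ)), add(add(SZ, Z), mul(Z, Z))))
  step 3: S(add(S(add(SSZ, add(Z, SSSZ))), add(add(SZ, Z), mul(Z, Z))))
  step 4: S(S(add(add(SSZ, add(Z, SSSZ)), add(add(SZ, Z), mul(Z, Z)))))
  step 5: S(S(add(S(add(SZ, add(Z, SSSZ))), add(add(SZ, Z), mul(Z, Z)))))
  step 6: S(S(S(add(add(SZ, add(Z, SSSZ)), add(add(SZ, Z), mul(Z, Z))))))
  step 7: S(S(S(add(S(add(Z, add(Z, SSSZ))), add(add(SZ, Z), mul(Z, Z))))))
  step 8: S(S(S(S(add(add(Z, add(Z, SSSZ)), add(add(SZ, Z), mul(Z, Z)))))))
  step 9: S(S(S(S(add(add(Z, SSSZ), add(add(SZ, Z), mul(Z, Z)))))))
  step 10: S(S(S(S(add(SSSZ, add(add(SZ, Z), mul(Z, Z)))))))
  step 11: S(S(S(S(S(add(SSZ, add(add(SZ, Z), mul(Z, Z))))))))
  step 12: S(S(S(S(S(S(add(SZ, add(add(SZ, Z), mul(Z, Z)))))))))
  step 13: S(S(S(S(S(S(S(add(Z, add(add(SZ, Z), mul(Z, Z))))))))))
  step 14: S(S(S(S(S(S(S(add(add(SZ, Z), mul(Z, Z)))))))))
  step 15: S(S(S(S(S(S(S(add(S(add(Z, Z)), mul(Z, Z)))))))))
  step 16: S(S(S(S(S(S(S(S(add(add(Z, Z), mul(Z, Z))))))))))
  step 17: S(S(S(S(S(S(S(S(add(Z, mul(Z, Z))))))))))
  step 18: S(S(S(S(S(S(S(S(mul(Z, Z)))))))))
  step 19: S^8(Z)

Answer: DIFFERENT — A ⇓ S^6(Z), B ⇓ S^8(Z)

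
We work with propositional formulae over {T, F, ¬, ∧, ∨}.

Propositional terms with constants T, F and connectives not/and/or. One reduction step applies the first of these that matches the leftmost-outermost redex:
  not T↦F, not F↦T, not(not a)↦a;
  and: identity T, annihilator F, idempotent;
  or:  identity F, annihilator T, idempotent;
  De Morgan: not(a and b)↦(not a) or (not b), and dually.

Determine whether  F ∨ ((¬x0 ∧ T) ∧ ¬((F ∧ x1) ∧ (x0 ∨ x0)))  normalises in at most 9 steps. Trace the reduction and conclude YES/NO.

  start: F ∨ ((¬x0 ∧ T) ∧ ¬((F ∧ x1) ∧ (x0 ∨ x0)))
  [1] (¬x0 ∧ T) ∧ ¬((F ∧ x1) ∧ (x0 ∨ x0))
  [2] ¬x0 ∧ ¬((F ∧ x1) ∧ (x0 ∨ x0))
  [3] ¬x0 ∧ (¬(F ∧ x1) ∨ ¬(x0 ∨ x0))
  [4] ¬x0 ∧ ((¬F ∨ ¬x1) ∨ ¬(x0 ∨ x0))
  [5] ¬x0 ∧ ((T ∨ ¬x1) ∨ ¬(x0 ∨ x0))
  [6] ¬x0 ∧ (T ∨ ¬(x0 ∨ x0))
  [7] ¬x0 ∧ T
  [8] ¬x0

Answer: YES — reaches normal form ¬x0 in 8 ≤ 9 steps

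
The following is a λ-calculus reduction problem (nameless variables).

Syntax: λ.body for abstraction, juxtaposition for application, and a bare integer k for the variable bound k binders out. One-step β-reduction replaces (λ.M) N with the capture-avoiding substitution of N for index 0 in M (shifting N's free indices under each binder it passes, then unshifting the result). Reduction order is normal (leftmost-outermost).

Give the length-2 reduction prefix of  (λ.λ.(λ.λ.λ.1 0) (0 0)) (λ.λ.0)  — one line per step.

  start: (λ.λ.(λ.λ.λ.1 0) (0 0)) (λ.λ.0)
  step 1: λ.(λ.λ.λ.1 0) (0 0)
  step 2: λ.λ.λ.1 0

Answer: after 2 steps: λ.λ.λ.1 0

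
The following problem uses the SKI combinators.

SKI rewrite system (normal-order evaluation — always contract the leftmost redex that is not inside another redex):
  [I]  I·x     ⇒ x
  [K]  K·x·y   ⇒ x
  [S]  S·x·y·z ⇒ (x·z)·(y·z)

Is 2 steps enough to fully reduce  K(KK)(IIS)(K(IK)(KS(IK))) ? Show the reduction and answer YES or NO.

Answer: YES — reaches normal form K in 2 ≤ 2 steps

Reduction:
  start: K(KK)(IIS)(K(IK)(KS(IK)))
  step 1: KK(K(IK)(KS(IK)))
  step 2: K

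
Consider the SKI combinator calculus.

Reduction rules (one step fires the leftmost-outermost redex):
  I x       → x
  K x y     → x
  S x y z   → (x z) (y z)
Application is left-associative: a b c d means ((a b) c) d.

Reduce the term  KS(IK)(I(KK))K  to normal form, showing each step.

  start: KS(IK)(I(KK))K
  step 1: S(I(KK))K
  step 2: S(KK)K

Answer: normal form = S(KK)K  (in 2 steps)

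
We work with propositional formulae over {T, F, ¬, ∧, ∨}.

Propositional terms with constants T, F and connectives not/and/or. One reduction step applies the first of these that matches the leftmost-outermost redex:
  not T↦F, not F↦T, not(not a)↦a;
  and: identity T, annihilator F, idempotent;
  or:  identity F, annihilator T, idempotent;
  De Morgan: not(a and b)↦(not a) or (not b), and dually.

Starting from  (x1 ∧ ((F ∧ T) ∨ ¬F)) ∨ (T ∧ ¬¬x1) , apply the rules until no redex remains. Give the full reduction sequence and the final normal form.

  start: (x1 ∧ ((F ∧ T) ∨ ¬F)) ∨ (T ∧ ¬¬x1)
  step 1: (x1 ∧ (F ∨ ¬F)) ∨ (T ∧ ¬¬x1)
  step 2: (x1 ∧ ¬F) ∨ (T ∧ ¬¬x1)
  step 3: (x1 ∧ T) ∨ (T ∧ ¬¬x1)
  step 4: x1 ∨ (T ∧ ¬¬x1)
  step 5: x1 ∨ ¬¬x1
  step 6: x1 ∨ x1
  step 7: x1

Answer: normal form = x1  (in 7 steps)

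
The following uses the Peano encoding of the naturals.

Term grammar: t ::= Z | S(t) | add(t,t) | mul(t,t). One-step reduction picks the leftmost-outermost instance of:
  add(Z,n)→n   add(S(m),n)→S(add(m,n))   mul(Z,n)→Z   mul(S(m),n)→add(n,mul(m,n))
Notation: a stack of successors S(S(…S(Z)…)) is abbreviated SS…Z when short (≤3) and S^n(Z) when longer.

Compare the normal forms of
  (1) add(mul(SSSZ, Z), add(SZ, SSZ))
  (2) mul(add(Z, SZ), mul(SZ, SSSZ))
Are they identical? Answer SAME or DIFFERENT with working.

Answer: SAME — A ⇓ SSSZ, B ⇓ SSSZ

Working:
Term A:
  start: add(mul(SSSZ, Z), add(SZ, SSZ))
  step 1: add(add(Z, mul(SSZ, Z)), add(SZ, SSZ))
  step 2: add(mul(SSZ, Z), add(SZ, SSZ))
  step 3: add(add(Z, mul(SZ, Z)), add(SZ, SSZ))
  step 4: add(mul(SZ, Z), add(SZ, SSZ))
  step 5: add(add(Z, mul(Z, Z)), add(SZ, SSZ))
  step 6: add(mul(Z, Z), add(SZ, SSZ))
  step 7: add(Z, add(SZ, SSZ))
  step 8: add(SZ, SSZ)
  step 9: S(add(Z, SSZ))
  step 10: SSSZ

Term B:
  start: mul(add(Z, SZ), mul(SZ, SSSZ))
  step 1: mul(SZ, mul(SZ, SSSZ))
  step 2: add(mul(SZ, SSSZ), mul(Z, mul(SZ, SSSZ)))
  step 3: add(add(SSSZ, mul(Z, SSSZ)), mul(Z, mul(SZ, SSSZ)))
  step 4: add(S(add(SSZ, mul(Z, SSSZ))), mul(Z, mul(SZ, SSSZ)))
  step 5: S(add(add(SSZ, mul(Z, SSSZ)), mul(Z, mul(SZ, SSSZ))))
  step 6: S(add(S(add(SZ, mul(Z, SSSZ))), mul(Z, mul(SZ, SSSZ))))
  step 7: S(S(add(add(SZ, mul(Z, SSSZ)), mul(Z, mul(SZ, SSSZ)))))
  step 8: S(S(add(S(add(Z, mul(Z, SSSZ))), mul(Z, mul(SZ, SSSZ)))))
  step 9: S(S(S(add(add(Z, mul(Z, SSSZ)), mul(Z, mul(SZ, SSSZ))))))
  step 10: S(S(S(add(mul(Z, SSSZ), mul(Z, mul(SZ, SSSZ))))))
  step 11: S(S(S(add(Z, mul(Z, mul(SZ, SSSZ))))))
  step 12: S(S(S(mul(Z, mul(SZ, SSSZ)))))
  step 13: SSSZ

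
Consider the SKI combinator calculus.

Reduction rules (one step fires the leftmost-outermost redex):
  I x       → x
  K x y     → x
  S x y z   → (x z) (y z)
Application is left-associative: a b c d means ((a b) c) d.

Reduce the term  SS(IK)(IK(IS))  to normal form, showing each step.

  start: SS(IK)(IK(IS))
  step 1: S(IK(IS))(IK(IK(IS)))
  step 2: S(K(IS))(IK(IK(IS)))
  step 3: S(KS)(IK(IK(IS)))
  step 4: S(KS)(K(IK(IS)))
  step 5: S(KS)(K(K(IS)))
  step 6: S(KS)(K(KS))

Answer: normal form = S(KS)(K(KS))  (in 6 steps)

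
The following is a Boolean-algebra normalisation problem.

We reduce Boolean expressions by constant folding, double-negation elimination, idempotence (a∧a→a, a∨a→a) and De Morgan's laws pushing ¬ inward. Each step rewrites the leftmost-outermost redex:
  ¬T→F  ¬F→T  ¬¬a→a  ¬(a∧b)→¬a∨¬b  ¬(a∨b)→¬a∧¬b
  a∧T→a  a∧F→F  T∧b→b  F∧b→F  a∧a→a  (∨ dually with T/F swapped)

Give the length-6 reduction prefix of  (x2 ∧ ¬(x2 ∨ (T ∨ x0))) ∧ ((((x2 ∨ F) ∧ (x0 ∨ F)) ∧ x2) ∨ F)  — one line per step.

Answer: after 6 steps: F ∧ ((((x2 ∨ F) ∧ (x0 ∨ F)) ∧ x2) ∨ F)

Derivation:
  start: (x2 ∧ ¬(x2 ∨ (T ∨ x0))) ∧ ((((x2 ∨ F) ∧ (x0 ∨ F)) ∧ x2) ∨ F)
  →1  (x2 ∧ (¬x2 ∧ ¬(T ∨ x0))) ∧ ((((x2 ∨ F) ∧ (x0 ∨ F)) ∧ x2) ∨ F)
  →2  (x2 ∧ (¬x2 ∧ (¬T ∧ ¬x0))) ∧ ((((x2 ∨ F) ∧ (x0 ∨ F)) ∧ x2) ∨ F)
  →3  (x2 ∧ (¬x2 ∧ (F ∧ ¬x0))) ∧ ((((x2 ∨ F) ∧ (x0 ∨ F)) ∧ x2) ∨ F)
  →4  (x2 ∧ (¬x2 ∧ F)) ∧ ((((x2 ∨ F) ∧ (x0 ∨ F)) ∧ x2) ∨ F)
  →5  (x2 ∧ F) ∧ ((((x2 ∨ F) ∧ (x0 ∨ F)) ∧ x2) ∨ F)
  →6  F ∧ ((((x2 ∨ F) ∧ (x0 ∨ F)) ∧ x2) ∨ F)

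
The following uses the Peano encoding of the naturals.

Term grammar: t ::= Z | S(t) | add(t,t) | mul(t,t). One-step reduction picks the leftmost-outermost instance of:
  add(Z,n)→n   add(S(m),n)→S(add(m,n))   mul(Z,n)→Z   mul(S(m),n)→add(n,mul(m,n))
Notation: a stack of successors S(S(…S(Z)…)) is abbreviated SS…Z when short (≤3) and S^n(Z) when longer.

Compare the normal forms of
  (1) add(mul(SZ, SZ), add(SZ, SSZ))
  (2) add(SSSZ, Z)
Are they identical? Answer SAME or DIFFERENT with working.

Term A:
  start: add(mul(SZ, SZ), add(SZ, SSZ))
  [1] add(add(SZ, mul(Z, SZ)), add(SZ, SSZ))
  [2] add(S(add(Z, mul(Z, SZ))), add(SZ, SSZ))
  [3] S(add(add(Z, mul(Z, SZ)), add(SZ, SSZ)))
  [4] S(add(mul(Z, SZ), add(SZ, SSZ)))
  [5] S(add(Z, add(SZ, SSZ)))
  [6] S(add(SZ, SSZ))
  [7] S(S(add(Z, SSZ)))
  [8] S^4(Z)

Term B:
  start: add(SSSZ, Z)
  [1] S(add(SSZ, Z))
  [2] S(S(add(SZ, Z)))
  [3] S(S(S(add(Z, Z))))
  [4] SSSZ

Answer: DIFFERENT — A ⇓ S^4(Z), B ⇓ SSSZ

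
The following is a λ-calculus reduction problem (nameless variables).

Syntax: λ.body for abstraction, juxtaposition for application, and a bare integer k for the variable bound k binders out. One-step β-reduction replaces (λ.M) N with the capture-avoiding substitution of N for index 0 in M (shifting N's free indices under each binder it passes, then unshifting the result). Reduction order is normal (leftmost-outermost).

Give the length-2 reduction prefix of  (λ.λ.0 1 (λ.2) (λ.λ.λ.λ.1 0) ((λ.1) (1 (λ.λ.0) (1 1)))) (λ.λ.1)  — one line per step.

Answer: after 2 steps: λ.0 (λ.λ.1) (λ.λ.λ.1) (λ.λ.λ.λ.1 0) 0

Working:
  start: (λ.λ.0 1 (λ.2) (λ.λ.λ.λ.1 0) ((λ.1) (1 (λ.λ.0) (1 1)))) (λ.λ.1)
  →1  λ.0 (λ.λ.1) (λ.λ.λ.1) (λ.λ.λ.λ.1 0) ((λ.1) ((λ.λ.1) (λ.λ.0) ((λ.λ.1) (λ.λ.1))))
  →2  λ.0 (λ.λ.1) (λ.λ.λ.1) (λ.λ.λ.λ.1 0) 0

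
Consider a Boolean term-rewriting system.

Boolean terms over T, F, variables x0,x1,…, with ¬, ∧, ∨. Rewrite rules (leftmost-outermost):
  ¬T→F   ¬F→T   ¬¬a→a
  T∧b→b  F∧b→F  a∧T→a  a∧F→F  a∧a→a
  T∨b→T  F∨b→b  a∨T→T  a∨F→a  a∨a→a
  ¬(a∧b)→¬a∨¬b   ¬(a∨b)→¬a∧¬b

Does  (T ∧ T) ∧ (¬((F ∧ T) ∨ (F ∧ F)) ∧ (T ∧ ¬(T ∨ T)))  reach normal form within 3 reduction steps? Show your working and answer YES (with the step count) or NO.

  start: (T ∧ T) ∧ (¬((F ∧ T) ∨ (F ∧ F)) ∧ (T ∧ ¬(T ∨ T)))
  →1  T ∧ (¬((F ∧ T) ∨ (F ∧ F)) ∧ (T ∧ ¬(T ∨ T)))
  →2  ¬((F ∧ T) ∨ (F ∧ F)) ∧ (T ∧ ¬(T ∨ T))
  →3  (¬(F ∧ T) ∧ ¬(F ∧ F)) ∧ (T ∧ ¬(T ∨ T))

Answer: NO — after 3 steps the term is (¬(F ∧ T) ∧ ¬(F ∧ F)) ∧ (T ∧ ¬(T ∨ T)), not yet normal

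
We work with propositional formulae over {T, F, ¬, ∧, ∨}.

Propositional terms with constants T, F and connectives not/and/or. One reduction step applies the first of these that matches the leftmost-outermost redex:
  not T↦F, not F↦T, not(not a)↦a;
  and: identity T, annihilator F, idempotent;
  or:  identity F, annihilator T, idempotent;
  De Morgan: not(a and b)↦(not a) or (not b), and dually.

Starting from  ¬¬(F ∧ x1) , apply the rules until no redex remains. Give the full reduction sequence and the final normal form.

  start: ¬¬(F ∧ x1)
  [1] F ∧ x1
  [2] F

Answer: normal form = F  (in 2 steps)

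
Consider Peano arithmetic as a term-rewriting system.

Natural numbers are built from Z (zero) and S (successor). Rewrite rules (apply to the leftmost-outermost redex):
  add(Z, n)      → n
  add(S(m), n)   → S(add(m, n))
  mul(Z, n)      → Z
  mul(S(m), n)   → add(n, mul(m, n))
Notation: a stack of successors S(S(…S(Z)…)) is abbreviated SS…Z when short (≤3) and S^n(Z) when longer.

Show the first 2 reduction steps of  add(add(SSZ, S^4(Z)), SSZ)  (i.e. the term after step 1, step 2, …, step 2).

  start: add(add(SSZ, S^4(Z)), SSZ)
  [1] add(S(add(SZ, S^4(Z))), SSZ)
  [2] S(add(add(SZ, S^4(Z)), SSZ))

Answer: after 2 steps: S(add(add(SZ, S^4(Z)), SSZ))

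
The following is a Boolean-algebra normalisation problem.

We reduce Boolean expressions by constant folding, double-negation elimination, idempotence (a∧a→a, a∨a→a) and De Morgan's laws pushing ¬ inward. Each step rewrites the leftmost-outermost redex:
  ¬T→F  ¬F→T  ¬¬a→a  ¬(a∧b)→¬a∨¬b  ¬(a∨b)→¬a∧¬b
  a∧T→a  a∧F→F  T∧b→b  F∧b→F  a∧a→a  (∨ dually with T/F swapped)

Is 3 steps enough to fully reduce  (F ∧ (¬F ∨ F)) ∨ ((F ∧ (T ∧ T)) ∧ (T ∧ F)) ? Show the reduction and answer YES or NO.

Answer: NO — after 3 steps the term is F ∧ (T ∧ F), not yet normal

Reduction:
  start: (F ∧ (¬F ∨ F)) ∨ ((F ∧ (T ∧ T)) ∧ (T ∧ F))
  step 1: F ∨ ((F ∧ (T ∧ T)) ∧ (T ∧ F))
  step 2: (F ∧ (T ∧ T)) ∧ (T ∧ F)
  step 3: F ∧ (T ∧ F)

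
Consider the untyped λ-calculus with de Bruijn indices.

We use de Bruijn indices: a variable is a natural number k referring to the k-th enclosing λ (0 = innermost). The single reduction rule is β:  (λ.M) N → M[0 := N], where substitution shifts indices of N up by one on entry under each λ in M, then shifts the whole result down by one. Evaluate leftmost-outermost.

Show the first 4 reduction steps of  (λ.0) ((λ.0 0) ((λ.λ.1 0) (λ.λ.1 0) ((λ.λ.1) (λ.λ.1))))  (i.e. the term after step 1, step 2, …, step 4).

  start: (λ.0) ((λ.0 0) ((λ.λ.1 0) (λ.λ.1 0) ((λ.λ.1) (λ.λ.1))))
  →1  (λ.0 0) ((λ.λ.1 0) (λ.λ.1 0) ((λ.λ.1) (λ.λ.1)))
  →2  (λ.λ.1 0) (λ.λ.1 0) ((λ.λ.1) (λ.λ.1)) ((λ.λ.1 0) (λ.λ.1 0) ((λ.λ.1) (λ.λ.1)))
  →3  (λ.(λ.λ.1 0) 0) ((λ.λ.1) (λ.λ.1)) ((λ.λ.1 0) (λ.λ.1 0) ((λ.λ.1) (λ.λ.1)))
  →4  (λ.λ.1 0) ((λ.λ.1) (λ.λ.1)) ((λ.λ.1 0) (λ.λ.1 0) ((λ.λ.1) (λ.λ.1)))

Answer: after 4 steps: (λ.λ.1 0) ((λ.λ.1) (λ.λ.1)) ((λ.λ.1 0) (λ.λ.1 0) ((λ.λ.1) (λ.λ.1)))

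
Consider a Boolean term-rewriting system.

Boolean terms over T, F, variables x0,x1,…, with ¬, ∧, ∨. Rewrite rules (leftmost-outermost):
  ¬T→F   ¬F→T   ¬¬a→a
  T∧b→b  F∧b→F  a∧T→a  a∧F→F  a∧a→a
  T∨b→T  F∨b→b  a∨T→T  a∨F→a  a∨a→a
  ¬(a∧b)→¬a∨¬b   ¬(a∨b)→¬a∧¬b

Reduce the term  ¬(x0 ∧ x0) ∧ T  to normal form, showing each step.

  start: ¬(x0 ∧ x0) ∧ T
  step 1: ¬(x0 ∧ x0)
  step 2: ¬x0 ∨ ¬x0
  step 3: ¬x0

Answer: normal form = ¬x0  (in 3 steps)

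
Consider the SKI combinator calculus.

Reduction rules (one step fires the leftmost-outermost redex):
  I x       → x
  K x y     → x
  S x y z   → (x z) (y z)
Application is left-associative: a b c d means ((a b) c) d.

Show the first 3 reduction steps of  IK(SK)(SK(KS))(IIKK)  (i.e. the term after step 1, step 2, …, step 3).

Answer: after 3 steps: SK(IKK)

Working:
  start: IK(SK)(SK(KS))(IIKK)
  →1  K(SK)(SK(KS))(IIKK)
  →2  SK(IIKK)
  →3  SK(IKK)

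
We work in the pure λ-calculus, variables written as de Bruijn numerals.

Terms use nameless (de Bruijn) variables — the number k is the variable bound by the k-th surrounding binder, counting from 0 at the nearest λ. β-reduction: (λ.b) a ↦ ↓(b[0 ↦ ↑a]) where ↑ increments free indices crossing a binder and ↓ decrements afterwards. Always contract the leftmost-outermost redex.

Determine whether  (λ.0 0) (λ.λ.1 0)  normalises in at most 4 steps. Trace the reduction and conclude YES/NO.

Answer: YES — reaches normal form λ.λ.1 0 in 3 ≤ 4 steps

Working:
  start: (λ.0 0) (λ.λ.1 0)
  [1] (λ.λ.1 0) (λ.λ.1 0)
  [2] λ.(λ.λ.1 0) 0
  [3] λ.λ.1 0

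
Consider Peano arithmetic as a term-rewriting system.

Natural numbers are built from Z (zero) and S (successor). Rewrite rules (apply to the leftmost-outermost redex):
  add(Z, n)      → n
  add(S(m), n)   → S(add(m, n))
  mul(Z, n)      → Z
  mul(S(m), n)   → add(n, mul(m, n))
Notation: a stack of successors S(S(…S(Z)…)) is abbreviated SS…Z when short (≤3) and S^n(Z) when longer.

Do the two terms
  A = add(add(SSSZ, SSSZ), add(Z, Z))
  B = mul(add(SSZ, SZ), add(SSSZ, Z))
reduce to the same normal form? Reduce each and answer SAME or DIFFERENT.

Term A:
  start: add(add(SSSZ, SSSZ), add(Z, Z))
  step 1: add(S(add(SSZ, SSSZ)), add(Z, Z))
  step 2: S(add(add(SSZ, SSSZ), add(Z, Z)))
  step 3: S(add(S(add(SZ, SSSZ)), add(Z, Z)))
  step 4: S(S(add(add(SZ, SSSZ), add(Z, Z))))
  step 5: S(S(add(S(add(Z, SSSZ)), add(Z, Z))))
  step 6: S(S(S(add(add(Z, SSSZ), add(Z, Z)))))
  step 7: S(S(S(add(SSSZ, add(Z, Z)))))
  step 8: S(S(S(S(add(SSZ, add(Z, Z))))))
  step 9: S(S(S(S(S(add(SZ, add(Z, Z)))))))
  step 10: S(S(S(S(S(S(add(Z, add(Z, Z))))))))
  step 11: S(S(S(S(S(S(add(Z, Z)))))))
  step 12: S^6(Z)

Term B:
  start: mul(add(SSZ, SZ), add(SSSZ, Z))
  step 1: mul(S(add(SZ, SZ)), add(SSSZ, Z))
  step 2: add(add(SSSZ, Z), mul(add(SZ, SZ), add(SSSZ, Z)))
  step 3: add(S(add(SSZ, Z)), mul(add(SZ, SZ), add(SSSZ, Z)))
  step 4: S(add(add(SSZ, Z), mul(add(SZ, SZ), add(SSSZ, Z))))
  step 5: S(add(S(add(SZ, Z)), mul(add(SZ, SZ), add(SSSZ, Z))))
  step 6: S(S(add(add(SZ, Z), mul(add(SZ, SZ), add(SSSZ, Z)))))
  step 7: S(S(add(S(add(Z, Z)), mul(add(SZ, SZ), add(SSSZ, Z)))))
  step 8: S(S(S(add(add(Z, Z), mul(add(SZ, SZ), add(SSSZ, Z))))))
  step 9: S(S(S(add(Z, mul(add(SZ, SZ), add(SSSZ, Z))))))
  step 10: S(S(S(mul(add(SZ, SZ), add(SSSZ, Z)))))
  step 11: S(S(S(mul(S(add(Z, SZ)), add(SSSZ, Z)))))
  step 12: S(S(S(add(add(SSSZ, Z), mul(add(Z, SZ), add(SSSZ, Z))))))
  step 13: S(S(S(add(S(add(SSZ, Z)), mul(add(Z, SZ), add(SSSZ, Z))))))
  step 14: S(S(S(S(add(add(SSZ, Z), mul(add(Z, SZ), add(SSSZ, Z)))))))
  step 15: S(S(S(S(add(S(add(SZ, Z)), mul(add(Z, SZ), add(SSSZ, Z)))))))
  step 16: S(S(S(S(S(add(add(SZ, Z), mul(add(Z, SZ), add(SSSZ, Z))))))))
  step 17: S(S(S(S(S(add(S(add(Z, Z)), mul(add(Z, SZ), add(SSSZ, Z))))))))
  step 18: S(S(S(S(S(S(add(add(Z, Z), mul(add(Z, SZ), add(SSSZ, Z)))))))))
  step 19: S(S(S(S(S(S(add(Z, mul(add(Z, SZ), add(SSSZ, Z)))))))))
  step 20: S(S(S(S(S(S(mul(add(Z, SZ), add(SSSZ, Z))))))))
  step 21: S(S(S(S(S(S(mul(SZ, add(SSSZ, Z))))))))
  step 22: S(S(S(S(S(S(add(add(SSSZ, Z), mul(Z, add(SSSZ, Z)))))))))
  step 23: S(S(S(S(S(S(add(S(add(SSZ, Z)), mul(Z, add(SSSZ, Z)))))))))
  step 24: S(S(S(S(S(S(S(add(add(SSZ, Z), mul(Z, add(SSSZ, Z))))))))))
  step 25: S(S(S(S(S(S(S(add(S(add(SZ, Z)), mul(Z, add(SSSZ, Z))))))))))
  step 26: S(S(S(S(S(S(S(S(add(add(SZ, Z), mul(Z, add(SSSZ, Z)))))))))))
  step 27: S(S(S(S(S(S(S(S(add(S(add(Z, Z)), mul(Z, add(SSSZ, Z)))))))))))
  step 28: S(S(S(S(S(S(S(S(S(add(add(Z, Z), mul(Z, add(SSSZ, Z))))))))))))
  step 29: S(S(S(S(S(S(S(S(S(add(Z, mul(Z, add(SSSZ, Z))))))))))))
  step 30: S(S(S(S(S(S(S(S(S(mul(Z, add(SSSZ, Z)))))))))))
  step 31: S^9(Z)

Answer: DIFFERENT — A ⇓ S^6(Z), B ⇓ S^9(Z)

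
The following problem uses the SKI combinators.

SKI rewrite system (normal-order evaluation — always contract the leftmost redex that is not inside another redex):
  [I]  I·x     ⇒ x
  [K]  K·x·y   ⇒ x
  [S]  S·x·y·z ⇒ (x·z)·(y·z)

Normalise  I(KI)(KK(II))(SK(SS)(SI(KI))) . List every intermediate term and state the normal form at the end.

Answer: normal form = SI(KI)  (in 5 steps)

Working:
  start: I(KI)(KK(II))(SK(SS)(SI(KI)))
  [1] KI(KK(II))(SK(SS)(SI(KI)))
  [2] I(SK(SS)(SI(KI)))
  [3] SK(SS)(SI(KI))
  [4] K(SI(KI))(SS(SI(KI)))
  [5] SI(KI)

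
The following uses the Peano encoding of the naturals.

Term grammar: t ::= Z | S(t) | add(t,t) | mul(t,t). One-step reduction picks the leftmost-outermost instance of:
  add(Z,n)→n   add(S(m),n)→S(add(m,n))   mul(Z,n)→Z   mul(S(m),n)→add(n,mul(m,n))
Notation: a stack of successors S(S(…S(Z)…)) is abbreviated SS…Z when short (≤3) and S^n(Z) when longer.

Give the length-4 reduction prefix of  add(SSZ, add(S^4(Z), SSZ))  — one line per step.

  start: add(SSZ, add(S^4(Z), SSZ))
  →1  S(add(SZ, add(S^4(Z), SSZ)))
  →2  S(S(add(Z, add(S^4(Z), SSZ))))
  →3  S(S(add(S^4(Z), SSZ)))
  →4  S(S(S(add(SSSZ, SSZ))))

Answer: after 4 steps: S(S(S(add(SSSZ, SSZ))))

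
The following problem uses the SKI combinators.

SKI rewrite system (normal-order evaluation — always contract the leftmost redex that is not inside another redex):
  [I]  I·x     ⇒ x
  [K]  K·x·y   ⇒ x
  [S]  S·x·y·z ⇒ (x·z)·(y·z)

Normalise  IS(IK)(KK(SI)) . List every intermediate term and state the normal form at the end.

  start: IS(IK)(KK(SI))
  [1] S(IK)(KK(SI))
  [2] SK(KK(SI))
  [3] SKK

Answer: normal form = SKK  (in 3 steps)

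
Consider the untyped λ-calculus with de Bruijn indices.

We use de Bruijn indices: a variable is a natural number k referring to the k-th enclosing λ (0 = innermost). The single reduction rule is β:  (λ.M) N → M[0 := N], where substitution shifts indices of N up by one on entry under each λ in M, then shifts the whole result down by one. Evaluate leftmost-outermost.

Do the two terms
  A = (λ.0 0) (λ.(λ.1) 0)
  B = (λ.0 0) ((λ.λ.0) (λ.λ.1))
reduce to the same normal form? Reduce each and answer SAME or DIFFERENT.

Term A:
  start: (λ.0 0) (λ.(λ.1) 0)
  step 1: (λ.(λ.1) 0) (λ.(λ.1) 0)
  step 2: (λ.λ.(λ.1) 0) (λ.(λ.1) 0)
  step 3: λ.(λ.1) 0
  step 4: λ.0

Term B:
  start: (λ.0 0) ((λ.λ.0) (λ.λ.1))
  step 1: (λ.λ.0) (λ.λ.1) ((λ.λ.0) (λ.λ.1))
  step 2: (λ.0) ((λ.λ.0) (λ.λ.1))
  step 3: (λ.λ.0) (λ.λ.1)
  step 4: λ.0

Answer: SAME — A ⇓ λ.0, B ⇓ λ.0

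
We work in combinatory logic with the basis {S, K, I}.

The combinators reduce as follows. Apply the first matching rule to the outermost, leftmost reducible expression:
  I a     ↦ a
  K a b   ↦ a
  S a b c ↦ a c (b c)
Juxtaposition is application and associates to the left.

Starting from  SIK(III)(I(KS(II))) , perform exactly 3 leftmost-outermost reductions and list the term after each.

Answer: after 3 steps: II(K(III))(I(KS(II)))

Working:
  start: SIK(III)(I(KS(II)))
  step 1: I(III)(K(III))(I(KS(II)))
  step 2: III(K(III))(I(KS(II)))
  step 3: II(K(III))(I(KS(II)))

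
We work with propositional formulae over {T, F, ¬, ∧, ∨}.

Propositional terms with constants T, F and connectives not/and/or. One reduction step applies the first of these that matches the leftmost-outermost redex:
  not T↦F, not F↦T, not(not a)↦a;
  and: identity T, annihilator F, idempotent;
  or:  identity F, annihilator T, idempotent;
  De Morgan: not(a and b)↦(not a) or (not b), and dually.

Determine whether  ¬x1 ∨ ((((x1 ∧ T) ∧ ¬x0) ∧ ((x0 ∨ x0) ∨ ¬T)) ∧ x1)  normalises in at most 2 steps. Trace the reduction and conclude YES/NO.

Answer: NO — after 2 steps the term is ¬x1 ∨ (((x1 ∧ ¬x0) ∧ (x0 ∨ ¬T)) ∧ x1), not yet normal

Reduction:
  start: ¬x1 ∨ ((((x1 ∧ T) ∧ ¬x0) ∧ ((x0 ∨ x0) ∨ ¬T)) ∧ x1)
  →1  ¬x1 ∨ (((x1 ∧ ¬x0) ∧ ((x0 ∨ x0) ∨ ¬T)) ∧ x1)
  →2  ¬x1 ∨ (((x1 ∧ ¬x0) ∧ (x0 ∨ ¬T)) ∧ x1)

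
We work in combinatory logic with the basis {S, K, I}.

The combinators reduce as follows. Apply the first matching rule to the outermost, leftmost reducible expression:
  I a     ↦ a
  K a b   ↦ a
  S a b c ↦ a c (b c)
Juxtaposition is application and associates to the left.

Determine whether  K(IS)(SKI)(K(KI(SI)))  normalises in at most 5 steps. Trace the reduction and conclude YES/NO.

  start: K(IS)(SKI)(K(KI(SI)))
  →1  IS(K(KI(SI)))
  →2  S(K(KI(SI)))
  →3  S(KI)

Answer: YES — reaches normal form S(KI) in 3 ≤ 5 steps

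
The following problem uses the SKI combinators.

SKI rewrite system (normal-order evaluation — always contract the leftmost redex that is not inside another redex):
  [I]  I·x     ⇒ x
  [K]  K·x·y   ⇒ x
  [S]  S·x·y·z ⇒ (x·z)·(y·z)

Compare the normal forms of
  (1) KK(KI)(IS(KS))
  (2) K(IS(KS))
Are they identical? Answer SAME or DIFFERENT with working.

Term A:
  start: KK(KI)(IS(KS))
  →1  K(IS(KS))
  →2  K(S(KS))

Term B:
  start: K(IS(KS))
  →1  K(S(KS))

Answer: SAME — A ⇓ K(S(KS)), B ⇓ K(S(KS))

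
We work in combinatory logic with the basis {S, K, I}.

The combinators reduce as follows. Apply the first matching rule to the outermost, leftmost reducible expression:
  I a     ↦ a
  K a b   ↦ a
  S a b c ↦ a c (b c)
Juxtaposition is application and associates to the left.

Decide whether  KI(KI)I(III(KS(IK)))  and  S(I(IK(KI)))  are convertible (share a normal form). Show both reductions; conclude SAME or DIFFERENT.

Term A:
  start: KI(KI)I(III(KS(IK)))
  →1  II(III(KS(IK)))
  →2  I(III(KS(IK)))
  →3  III(KS(IK))
  →4  II(KS(IK))
  →5  I(KS(IK))
  →6  KS(IK)
  →7  S

Term B:
  start: S(I(IK(KI)))
  →1  S(IK(KI))
  →2  S(K(KI))

Answer: DIFFERENT — A ⇓ S, B ⇓ S(K(KI))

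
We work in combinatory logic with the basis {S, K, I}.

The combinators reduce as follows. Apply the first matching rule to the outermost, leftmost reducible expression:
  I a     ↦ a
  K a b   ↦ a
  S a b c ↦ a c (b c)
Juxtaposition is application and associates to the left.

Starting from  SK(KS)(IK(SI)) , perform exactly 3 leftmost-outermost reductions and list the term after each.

Answer: after 3 steps: K(SI)

Derivation:
  start: SK(KS)(IK(SI))
  [1] K(IK(SI))(KS(IK(SI)))
  [2] IK(SI)
  [3] K(SI)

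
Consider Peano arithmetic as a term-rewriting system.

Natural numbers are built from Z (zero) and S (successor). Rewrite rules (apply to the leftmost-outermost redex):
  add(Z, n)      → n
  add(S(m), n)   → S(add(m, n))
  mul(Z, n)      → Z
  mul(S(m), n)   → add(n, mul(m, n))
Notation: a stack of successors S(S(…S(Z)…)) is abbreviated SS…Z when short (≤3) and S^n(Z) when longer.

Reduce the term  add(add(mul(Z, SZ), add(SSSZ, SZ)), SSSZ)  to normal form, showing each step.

Answer: normal form = S^7(Z)  (in 11 steps)

Reduction:
  start: add(add(mul(Z, SZ), add(SSSZ, SZ)), SSSZ)
  step 1: add(add(Z, add(SSSZ, SZ)), SSSZ)
  step 2: add(add(SSSZ, SZ), SSSZ)
  step 3: add(S(add(SSZ, SZ)), SSSZ)
  step 4: S(add(add(SSZ, SZ), SSSZ))
  step 5: S(add(S(add(SZ, SZ)), SSSZ))
  step 6: S(S(add(add(SZ, SZ), SSSZ)))
  step 7: S(S(add(S(add(Z, SZ)), SSSZ)))
  step 8: S(S(S(add(add(Z, SZ), SSSZ))))
  step 9: S(S(S(add(SZ, SSSZ))))
  step 10: S(S(S(S(add(Z, SSSZ)))))
  step 11: S^7(Z)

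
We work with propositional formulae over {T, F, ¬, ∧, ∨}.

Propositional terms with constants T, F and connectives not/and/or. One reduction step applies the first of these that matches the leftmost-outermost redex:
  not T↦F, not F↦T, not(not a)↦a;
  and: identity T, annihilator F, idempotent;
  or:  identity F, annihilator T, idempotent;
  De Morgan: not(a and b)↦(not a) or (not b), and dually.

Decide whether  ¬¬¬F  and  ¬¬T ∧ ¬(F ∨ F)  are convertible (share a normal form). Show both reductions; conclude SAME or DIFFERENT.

Term A:
  start: ¬¬¬F
  step 1: ¬F
  step 2: T

Term B:
  start: ¬¬T ∧ ¬(F ∨ F)
  step 1: T ∧ ¬(F ∨ F)
  step 2: ¬(F ∨ F)
  step 3: ¬F ∧ ¬F
  step 4: ¬F
  step 5: T

Answer: SAME — A ⇓ T, B ⇓ T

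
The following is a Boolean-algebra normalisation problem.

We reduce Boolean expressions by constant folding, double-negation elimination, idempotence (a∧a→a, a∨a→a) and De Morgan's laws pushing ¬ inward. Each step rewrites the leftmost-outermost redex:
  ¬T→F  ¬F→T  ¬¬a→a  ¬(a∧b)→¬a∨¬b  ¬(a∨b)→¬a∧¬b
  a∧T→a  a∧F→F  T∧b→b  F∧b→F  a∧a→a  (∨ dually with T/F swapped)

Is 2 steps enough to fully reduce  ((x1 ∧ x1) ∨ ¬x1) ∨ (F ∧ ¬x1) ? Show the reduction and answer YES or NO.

Answer: NO — after 2 steps the term is (x1 ∨ ¬x1) ∨ F, not yet normal

Reduction:
  start: ((x1 ∧ x1) ∨ ¬x1) ∨ (F ∧ ¬x1)
  [1] (x1 ∨ ¬x1) ∨ (F ∧ ¬x1)
  [2] (x1 ∨ ¬x1) ∨ F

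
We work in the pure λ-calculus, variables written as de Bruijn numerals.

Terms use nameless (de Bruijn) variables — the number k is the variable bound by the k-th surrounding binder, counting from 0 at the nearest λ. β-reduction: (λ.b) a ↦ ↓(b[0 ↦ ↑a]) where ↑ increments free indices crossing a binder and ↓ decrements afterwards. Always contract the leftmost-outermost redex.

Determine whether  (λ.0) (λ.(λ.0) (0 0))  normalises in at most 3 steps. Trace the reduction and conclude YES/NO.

Answer: YES — reaches normal form λ.0 0 in 2 ≤ 3 steps

Reduction:
  start: (λ.0) (λ.(λ.0) (0 0))
  step 1: λ.(λ.0) (0 0)
  step 2: λ.0 0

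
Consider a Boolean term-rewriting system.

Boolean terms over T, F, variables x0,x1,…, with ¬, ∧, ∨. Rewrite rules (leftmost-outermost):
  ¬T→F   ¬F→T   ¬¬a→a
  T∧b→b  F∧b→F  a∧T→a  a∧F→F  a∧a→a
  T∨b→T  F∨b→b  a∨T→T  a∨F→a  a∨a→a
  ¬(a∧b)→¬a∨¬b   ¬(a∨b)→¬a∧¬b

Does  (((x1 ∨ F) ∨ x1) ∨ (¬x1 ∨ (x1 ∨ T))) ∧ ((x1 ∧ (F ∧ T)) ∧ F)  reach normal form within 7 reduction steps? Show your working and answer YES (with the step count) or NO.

  start: (((x1 ∨ F) ∨ x1) ∨ (¬x1 ∨ (x1 ∨ T))) ∧ ((x1 ∧ (F ∧ T)) ∧ F)
  step 1: ((x1 ∨ x1) ∨ (¬x1 ∨ (x1 ∨ T))) ∧ ((x1 ∧ (F ∧ T)) ∧ F)
  step 2: (x1 ∨ (¬x1 ∨ (x1 ∨ T))) ∧ ((x1 ∧ (F ∧ T)) ∧ F)
  step 3: (x1 ∨ (¬x1 ∨ T)) ∧ ((x1 ∧ (F ∧ T)) ∧ F)
  step 4: (x1 ∨ T) ∧ ((x1 ∧ (F ∧ T)) ∧ F)
  step 5: T ∧ ((x1 ∧ (F ∧ T)) ∧ F)
  step 6: (x1 ∧ (F ∧ T)) ∧ F
  step 7: F

Answer: YES — reaches normal form F in 7 ≤ 7 steps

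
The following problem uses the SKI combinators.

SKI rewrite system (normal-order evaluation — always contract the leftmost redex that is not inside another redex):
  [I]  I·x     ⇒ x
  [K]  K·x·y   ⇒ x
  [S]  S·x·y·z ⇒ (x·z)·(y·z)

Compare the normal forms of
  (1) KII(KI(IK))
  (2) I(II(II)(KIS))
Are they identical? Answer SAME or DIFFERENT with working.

Term A:
  start: KII(KI(IK))
  [1] I(KI(IK))
  [2] KI(IK)
  [3] I

Term B:
  start: I(II(II)(KIS))
  [1] II(II)(KIS)
  [2] I(II)(KIS)
  [3] II(KIS)
  [4] I(KIS)
  [5] KIS
  [6] I

Answer: SAME — A ⇓ I, B ⇓ I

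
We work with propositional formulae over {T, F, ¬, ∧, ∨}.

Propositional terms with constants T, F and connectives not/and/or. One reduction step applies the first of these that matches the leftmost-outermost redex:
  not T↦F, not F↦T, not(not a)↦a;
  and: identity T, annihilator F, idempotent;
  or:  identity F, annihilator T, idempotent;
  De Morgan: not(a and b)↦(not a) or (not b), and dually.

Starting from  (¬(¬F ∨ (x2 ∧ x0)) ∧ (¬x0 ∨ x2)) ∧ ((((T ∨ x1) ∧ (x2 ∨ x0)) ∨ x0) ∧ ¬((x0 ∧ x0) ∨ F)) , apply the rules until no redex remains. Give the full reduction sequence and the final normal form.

Answer: normal form = F  (in 5 steps)

Reduction:
  start: (¬(¬F ∨ (x2 ∧ x0)) ∧ (¬x0 ∨ x2)) ∧ ((((T ∨ x1) ∧ (x2 ∨ x0)) ∨ x0) ∧ ¬((x0 ∧ x0) ∨ F))
  [1] ((¬¬F ∧ ¬(x2 ∧ x0)) ∧ (¬x0 ∨ x2)) ∧ ((((T ∨ x1) ∧ (x2 ∨ x0)) ∨ x0) ∧ ¬((x0 ∧ x0) ∨ F))
  [2] ((F ∧ ¬(x2 ∧ x0)) ∧ (¬x0 ∨ x2)) ∧ ((((T ∨ x1) ∧ (x2 ∨ x0)) ∨ x0) ∧ ¬((x0 ∧ x0) ∨ F))
  [3] (F ∧ (¬x0 ∨ x2)) ∧ ((((T ∨ x1) ∧ (x2 ∨ x0)) ∨ x0) ∧ ¬((x0 ∧ x0) ∨ F))
  [4] F ∧ ((((T ∨ x1) ∧ (x2 ∨ x0)) ∨ x0) ∧ ¬((x0 ∧ x0) ∨ F))
  [5] F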